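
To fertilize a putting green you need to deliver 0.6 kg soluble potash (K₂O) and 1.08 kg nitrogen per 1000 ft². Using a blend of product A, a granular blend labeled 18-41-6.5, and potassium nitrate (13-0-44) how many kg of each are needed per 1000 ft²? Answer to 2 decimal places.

With a, b = kg per 1000 ft² of product A and potassium nitrate:
K₂O: 0.065·a + 0.44·b = 0.6
N: 0.18·a + 0.13·b = 1.08
From row1: a = (0.6 − 0.44·b) / 0.065.
Into row2: 0.18·(0.6 − 0.44·b)/0.065 + 0.13·b = 1.08 → b = 0.534276, a = 5.61413.

5.61 kg product A, 0.53 kg potassium nitrate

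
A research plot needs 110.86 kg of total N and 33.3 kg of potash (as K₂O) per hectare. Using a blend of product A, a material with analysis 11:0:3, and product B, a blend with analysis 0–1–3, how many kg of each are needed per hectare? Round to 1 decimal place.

1007.8 kg product A, 102.2 kg product B

Per-hectare balance (a = product A, b = product B):
N: 0.11·a + 0·b = 110.86
K₂O: 0.03·a + 0.03·b = 33.3
Eliminate b: (row1) − 0/0.03·(row2) → 0.11·a = 110.86, so a = 1007.82.
Then b = (33.3 − 0.03·1007.82) / 0.03 = 102.182.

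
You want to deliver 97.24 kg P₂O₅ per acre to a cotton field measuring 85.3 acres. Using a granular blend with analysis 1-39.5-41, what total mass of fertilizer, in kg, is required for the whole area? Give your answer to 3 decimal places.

20998.916 kg

Product per acre = 97.24 / 39.5% = 246.177 kg.
Total product = 246.177 × 85.3 = 20998.91646 kg.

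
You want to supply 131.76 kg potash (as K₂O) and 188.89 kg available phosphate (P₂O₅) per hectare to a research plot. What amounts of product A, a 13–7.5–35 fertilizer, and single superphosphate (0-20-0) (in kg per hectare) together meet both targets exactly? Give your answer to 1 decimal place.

376.5 kg product A, 803.3 kg single superphosphate

Let a = kg of product A, b = kg of single superphosphate (per hectare).
K₂O: 0.35·a + 0·b = 131.76
P₂O₅: 0.075·a + 0.2·b = 188.89
Eliminate b: (row1) − 0/0.2·(row2) → 0.35·a = 131.76, so a = 376.457.
Then b = (188.89 − 0.075·376.457) / 0.2 = 803.279.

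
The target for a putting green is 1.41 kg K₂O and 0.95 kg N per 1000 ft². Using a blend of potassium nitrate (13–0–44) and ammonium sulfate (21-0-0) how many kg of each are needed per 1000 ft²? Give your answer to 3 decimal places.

3.205 kg potassium nitrate, 2.540 kg ammonium sulfate

Per-1000 ft² balance (a = potassium nitrate, b = ammonium sulfate):
K₂O: 0.44·a + 0·b = 1.41
N: 0.13·a + 0.21·b = 0.95
Eliminate a: (row1) − 0.44/0.13·(row2) → -0.710769·b = -1.80538, so b = 2.54004.
Back-substitute: a = (1.41 − 0·2.54004) / 0.44 = 3.20455.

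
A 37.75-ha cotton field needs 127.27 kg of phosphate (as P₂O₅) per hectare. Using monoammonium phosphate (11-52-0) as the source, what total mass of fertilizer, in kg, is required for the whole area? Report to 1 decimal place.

9239.3 kg

Product per hectare = 127.27 / 52% = 244.75 kg.
Total product = 244.75 × 37.75 = 9239.31 kg.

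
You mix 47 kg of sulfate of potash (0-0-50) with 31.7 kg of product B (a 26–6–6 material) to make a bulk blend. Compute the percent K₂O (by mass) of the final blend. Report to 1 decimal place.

32.3% K₂O

Total mass = 47 + 31.7 = 78.7 kg.
K₂O mass = 50%×47 + 6%×31.7 = 25.402 kg.
% K₂O = 25.402 / 78.7 = 32.277%.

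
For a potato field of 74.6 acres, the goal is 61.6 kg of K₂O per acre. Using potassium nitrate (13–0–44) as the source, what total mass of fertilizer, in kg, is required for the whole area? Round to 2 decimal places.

Product per acre = 61.6 / 44% = 140 kg.
Total product = 140 × 74.6 = 10444 kg.

10444.00 kg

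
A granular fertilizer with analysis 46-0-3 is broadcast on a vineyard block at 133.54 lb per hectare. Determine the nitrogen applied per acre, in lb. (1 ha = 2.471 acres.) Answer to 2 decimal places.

24.86 lb N per acre

nitrogen per hectare = 133.54 × 46% = 61.4284 lb.
Convert to per acre: 61.4284 × 0.404694 = 24.8597 lb.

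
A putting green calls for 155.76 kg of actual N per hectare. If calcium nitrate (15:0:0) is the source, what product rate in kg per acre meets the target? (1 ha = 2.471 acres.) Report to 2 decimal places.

420.23 kg of product per acre

Product per hectare = 155.76 / 15% = 1038.4 kg.
Convert to per acre: 1038.4 × 0.404694 = 420.2347 kg.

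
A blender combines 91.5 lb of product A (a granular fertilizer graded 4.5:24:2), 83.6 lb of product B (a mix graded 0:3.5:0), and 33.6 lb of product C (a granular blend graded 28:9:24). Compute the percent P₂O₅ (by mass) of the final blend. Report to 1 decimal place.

13.4% P₂O₅

Total mass = 91.5 + 83.6 + 33.6 = 208.7 lb.
P₂O₅ mass = 24%×91.5 + 3.5%×83.6 + 9%×33.6 = 27.91 lb.
% P₂O₅ = 27.91 / 208.7 = 13.3733%.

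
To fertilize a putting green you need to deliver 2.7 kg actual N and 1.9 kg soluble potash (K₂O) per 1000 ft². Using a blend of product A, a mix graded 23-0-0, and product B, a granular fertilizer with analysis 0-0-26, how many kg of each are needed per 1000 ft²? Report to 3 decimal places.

11.739 kg product A, 7.308 kg product B

Per-1000 ft² balance (a = product A, b = product B):
N: 0.23·a + 0·b = 2.7
K₂O: 0·a + 0.26·b = 1.9
Solving simultaneously: a = 11.7391, b = 7.30769.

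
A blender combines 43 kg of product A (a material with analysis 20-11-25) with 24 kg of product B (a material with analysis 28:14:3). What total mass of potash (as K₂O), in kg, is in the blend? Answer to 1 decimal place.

11.5 kg K₂O

K₂O mass = 25%×43 + 3%×24 = 11.47 kg.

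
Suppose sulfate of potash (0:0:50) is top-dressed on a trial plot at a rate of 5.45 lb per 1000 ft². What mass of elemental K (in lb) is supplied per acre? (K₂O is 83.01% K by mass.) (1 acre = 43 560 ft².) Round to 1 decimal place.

K₂O per 1000 ft² = 5.45 × 50% = 2.725 lb.
Elemental K = 2.725 × 0.8301 = 2.26202 lb per 1000 ft².
Convert to per acre: 2.26202 × 43.56 = 98.5337 lb.

98.5 lb K per acre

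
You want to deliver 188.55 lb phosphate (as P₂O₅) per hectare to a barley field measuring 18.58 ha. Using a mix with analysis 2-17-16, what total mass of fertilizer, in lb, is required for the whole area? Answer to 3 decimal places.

Product per hectare = 188.55 / 17% = 1109.12 lb.
Total product = 1109.12 × 18.58 = 20607.4059 lb.

20607.406 lb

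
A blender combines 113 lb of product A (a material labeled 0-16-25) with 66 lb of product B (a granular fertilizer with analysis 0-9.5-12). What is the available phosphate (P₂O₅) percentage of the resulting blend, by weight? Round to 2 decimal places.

13.60% P₂O₅

Total mass = 113 + 66 = 179 lb.
P₂O₅ mass = 16%×113 + 9.5%×66 = 24.35 lb.
% P₂O₅ = 24.35 / 179 = 13.6034%.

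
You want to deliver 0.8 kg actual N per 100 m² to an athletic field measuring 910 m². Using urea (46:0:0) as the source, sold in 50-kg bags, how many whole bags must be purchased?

Product per 100 m² = 0.8 / 46% = 1.73913 kg.
Total product = 1.73913 × 910 / 100 = 15.8261 kg.
Bags = ⌈15.8261 / 50⌉ = 1.

1 bags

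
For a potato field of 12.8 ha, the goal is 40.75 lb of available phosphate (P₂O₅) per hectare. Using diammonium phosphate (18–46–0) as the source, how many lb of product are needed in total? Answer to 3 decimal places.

1133.913 lb

Product per hectare = 40.75 / 46% = 88.587 lb.
Total product = 88.587 × 12.8 = 1133.91304 lb.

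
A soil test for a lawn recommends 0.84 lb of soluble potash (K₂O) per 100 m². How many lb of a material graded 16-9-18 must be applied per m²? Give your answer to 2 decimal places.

0.05 lb of product per sq m

Product per 100 m² = 0.84 / 18% = 4.66667 lb.
Convert to per m²: 4.66667 × 0.01 = 0.0466667 lb.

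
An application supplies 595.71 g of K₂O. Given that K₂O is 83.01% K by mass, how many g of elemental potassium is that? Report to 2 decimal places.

K = 595.71 × 0.8301 = 494.499 g.

494.50 g K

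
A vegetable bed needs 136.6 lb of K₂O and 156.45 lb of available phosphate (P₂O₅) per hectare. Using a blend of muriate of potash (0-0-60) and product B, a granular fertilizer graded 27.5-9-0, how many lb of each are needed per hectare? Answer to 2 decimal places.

With a, b = lb per hectare of muriate of potash and product B:
K₂O: 0.6·a + 0·b = 136.6
P₂O₅: 0·a + 0.09·b = 156.45
Solving simultaneously: a = 227.667, b = 1738.333.

227.67 lb muriate of potash, 1738.33 lb product B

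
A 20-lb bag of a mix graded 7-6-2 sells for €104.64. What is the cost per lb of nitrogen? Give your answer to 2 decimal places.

€74.74 per lb N

N in bag = 20 × 7% = 1.4 lb.
Cost per lb N = €104.64 / 1.4 = €74.7429.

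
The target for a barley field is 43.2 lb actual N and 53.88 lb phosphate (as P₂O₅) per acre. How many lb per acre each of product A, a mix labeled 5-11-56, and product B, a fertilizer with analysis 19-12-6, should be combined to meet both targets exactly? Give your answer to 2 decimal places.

339.14 lb product A, 138.12 lb product B

Let a = lb of product A, b = lb of product B (per acre).
N: 0.05·a + 0.19·b = 43.2
P₂O₅: 0.11·a + 0.12·b = 53.88
Solving simultaneously: a = 339.141, b = 138.121.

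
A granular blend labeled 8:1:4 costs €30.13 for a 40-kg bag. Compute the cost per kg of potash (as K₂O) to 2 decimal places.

€18.83 per kg K₂O

K₂O in bag = 40 × 4% = 1.6 kg.
Cost per kg K₂O = €30.13 / 1.6 = €18.8312.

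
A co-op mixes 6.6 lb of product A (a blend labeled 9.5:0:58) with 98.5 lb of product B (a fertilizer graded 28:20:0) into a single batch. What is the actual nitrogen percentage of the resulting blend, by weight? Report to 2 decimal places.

Total mass = 6.6 + 98.5 = 105.1 lb.
N mass = 9.5%×6.6 + 28%×98.5 = 28.207 lb.
% N = 28.207 / 105.1 = 26.8382%.

26.84% N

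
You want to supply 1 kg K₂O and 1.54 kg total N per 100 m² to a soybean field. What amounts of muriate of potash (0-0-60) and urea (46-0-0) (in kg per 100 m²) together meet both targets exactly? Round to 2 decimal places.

1.67 kg muriate of potash, 3.35 kg urea

With a, b = kg per 100 m² of muriate of potash and urea:
K₂O: 0.6·a + 0·b = 1
N: 0·a + 0.46·b = 1.54
Solving simultaneously: a = 1.66667, b = 3.34783.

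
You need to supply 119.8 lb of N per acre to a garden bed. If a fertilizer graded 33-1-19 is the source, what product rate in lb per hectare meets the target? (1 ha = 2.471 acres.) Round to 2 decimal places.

897.05 lb of product per hectare

Product per acre = 119.8 / 33% = 363.03 lb.
Convert to per hectare: 363.03 × 2.471 = 897.048 lb.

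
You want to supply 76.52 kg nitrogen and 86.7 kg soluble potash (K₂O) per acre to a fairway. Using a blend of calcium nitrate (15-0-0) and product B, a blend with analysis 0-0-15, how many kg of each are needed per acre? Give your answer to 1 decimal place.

510.1 kg calcium nitrate, 578.0 kg product B

Per-acre balance (a = calcium nitrate, b = product B):
N: 0.15·a + 0·b = 76.52
K₂O: 0·a + 0.15·b = 86.7
Solving simultaneously: a = 510.133, b = 578.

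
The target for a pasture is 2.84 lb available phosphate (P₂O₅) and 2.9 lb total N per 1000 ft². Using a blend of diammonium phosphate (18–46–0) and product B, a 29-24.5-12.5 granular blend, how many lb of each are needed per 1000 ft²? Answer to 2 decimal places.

1.27 lb diammonium phosphate, 9.21 lb product B

With a, b = lb per 1000 ft² of diammonium phosphate and product B:
P₂O₅: 0.46·a + 0.245·b = 2.84
N: 0.18·a + 0.29·b = 2.9
Solving simultaneously: a = 1.26652, b = 9.21389.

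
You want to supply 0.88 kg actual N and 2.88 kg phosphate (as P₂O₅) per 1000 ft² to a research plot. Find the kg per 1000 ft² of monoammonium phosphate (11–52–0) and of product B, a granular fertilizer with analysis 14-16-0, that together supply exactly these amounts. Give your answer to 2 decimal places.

Per-1000 ft² balance (a = monoammonium phosphate, b = product B):
N: 0.11·a + 0.14·b = 0.88
P₂O₅: 0.52·a + 0.16·b = 2.88
Eliminate a: (row1) − 0.11/0.52·(row2) → 0.106154·b = 0.270769, so b = 2.55072.
Back-substitute: a = (0.88 − 0.14·2.55072) / 0.11 = 4.75362.

4.75 kg monoammonium phosphate, 2.55 kg product B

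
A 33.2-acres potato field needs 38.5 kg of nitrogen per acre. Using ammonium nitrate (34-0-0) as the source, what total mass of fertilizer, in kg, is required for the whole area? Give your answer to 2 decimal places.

3759.41 kg

Product per acre = 38.5 / 34% = 113.235 kg.
Total product = 113.235 × 33.2 = 3759.412 kg.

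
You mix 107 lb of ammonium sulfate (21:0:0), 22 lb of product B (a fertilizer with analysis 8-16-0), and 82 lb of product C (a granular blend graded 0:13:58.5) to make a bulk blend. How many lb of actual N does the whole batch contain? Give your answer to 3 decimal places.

24.230 lb N

N mass = 21%×107 + 8%×22 + 0%×82 = 24.23 lb.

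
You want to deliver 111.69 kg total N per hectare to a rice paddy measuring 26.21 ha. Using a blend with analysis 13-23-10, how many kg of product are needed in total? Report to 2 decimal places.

22518.42 kg

Product per hectare = 111.69 / 13% = 859.154 kg.
Total product = 859.154 × 26.21 = 22518.422 kg.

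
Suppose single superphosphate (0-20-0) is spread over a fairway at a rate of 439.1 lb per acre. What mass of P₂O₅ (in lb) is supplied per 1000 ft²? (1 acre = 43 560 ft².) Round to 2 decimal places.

2.02 lb P₂O₅ per thousand sq ft

P₂O₅ per acre = 439.1 × 20% = 87.82 lb.
Convert to per 1000 ft²: 87.82 × 0.0229568 = 2.01607 lb.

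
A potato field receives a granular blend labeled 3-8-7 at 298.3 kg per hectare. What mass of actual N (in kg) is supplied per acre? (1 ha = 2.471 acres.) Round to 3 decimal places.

nitrogen per hectare = 298.3 × 3% = 8.949 kg.
Convert to per acre: 8.949 × 0.404694 = 3.62161 kg.

3.622 kg N per acre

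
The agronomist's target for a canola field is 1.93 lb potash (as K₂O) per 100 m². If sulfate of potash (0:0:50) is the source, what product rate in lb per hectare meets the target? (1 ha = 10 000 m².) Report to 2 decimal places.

386.00 lb of product per hectare

Product per 100 m² = 1.93 / 50% = 3.86 lb.
Convert to per hectare: 3.86 × 100 = 386 lb.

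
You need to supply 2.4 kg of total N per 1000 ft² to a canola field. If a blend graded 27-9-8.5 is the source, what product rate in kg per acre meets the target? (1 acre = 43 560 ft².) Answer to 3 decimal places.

387.200 kg of product per acre

Product per 1000 ft² = 2.4 / 27% = 8.88889 kg.
Convert to per acre: 8.88889 × 43.56 = 387.2 kg.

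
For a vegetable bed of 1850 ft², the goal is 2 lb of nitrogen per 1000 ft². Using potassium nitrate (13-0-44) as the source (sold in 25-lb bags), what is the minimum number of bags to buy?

2 bags

Product per 1000 ft² = 2 / 13% = 15.3846 lb.
Total product = 15.3846 × 1850 / 1000 = 28.4615 lb.
Bags = ⌈28.4615 / 25⌉ = 2.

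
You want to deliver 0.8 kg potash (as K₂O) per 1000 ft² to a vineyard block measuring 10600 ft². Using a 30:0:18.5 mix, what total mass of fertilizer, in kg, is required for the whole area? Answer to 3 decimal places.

Product per 1000 ft² = 0.8 / 18.5% = 4.32432 kg.
Total product = 4.32432 × 10600 / 1000 = 45.8378 kg.

45.838 kg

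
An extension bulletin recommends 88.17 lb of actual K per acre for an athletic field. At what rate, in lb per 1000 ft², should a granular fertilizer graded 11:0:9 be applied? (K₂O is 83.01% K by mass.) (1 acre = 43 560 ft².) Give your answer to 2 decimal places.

27.09 lb of product per thousand sq ft

As K₂O: 88.17 / 0.8301 = 106.216 lb per acre.
Product per acre = 106.216 / 9% = 1180.18 lb.
Convert to per 1000 ft²: 1180.18 × 0.0229568 = 27.0932 lb.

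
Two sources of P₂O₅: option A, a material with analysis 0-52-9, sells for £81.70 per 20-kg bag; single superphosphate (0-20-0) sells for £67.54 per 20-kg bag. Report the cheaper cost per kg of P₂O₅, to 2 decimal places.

option A: P₂O₅ per bag = 20 × 52% = 10.4 kg; cost = 81.70 / 10.4 = £7.8558/kg P₂O₅.
single superphosphate: P₂O₅ per bag = 20 × 20% = 4 kg; cost = 67.54 / 4 = £16.8850/kg P₂O₅.
option A is cheaper.

£7.86 per kg P₂O₅ (option A)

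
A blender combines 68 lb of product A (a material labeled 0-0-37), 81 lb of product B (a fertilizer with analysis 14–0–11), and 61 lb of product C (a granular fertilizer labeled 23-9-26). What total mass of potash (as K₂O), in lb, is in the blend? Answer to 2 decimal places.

49.93 lb K₂O

K₂O mass = 37%×68 + 11%×81 + 26%×61 = 49.93 lb.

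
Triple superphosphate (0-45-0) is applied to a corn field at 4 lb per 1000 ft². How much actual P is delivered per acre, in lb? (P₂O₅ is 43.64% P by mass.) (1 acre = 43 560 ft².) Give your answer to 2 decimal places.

P₂O₅ per 1000 ft² = 4 × 45% = 1.8 lb.
Elemental P = 1.8 × 0.4364 = 0.78552 lb per 1000 ft².
Convert to per acre: 0.78552 × 43.56 = 34.2173 lb.

34.22 lb P per acre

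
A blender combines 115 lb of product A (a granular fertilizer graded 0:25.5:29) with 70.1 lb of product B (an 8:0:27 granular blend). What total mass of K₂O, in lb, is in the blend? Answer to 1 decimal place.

52.3 lb K₂O

K₂O mass = 29%×115 + 27%×70.1 = 52.277 lb.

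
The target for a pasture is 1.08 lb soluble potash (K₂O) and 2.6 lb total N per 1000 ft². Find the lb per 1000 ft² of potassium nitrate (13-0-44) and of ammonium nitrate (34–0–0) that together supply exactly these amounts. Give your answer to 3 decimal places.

Let a = lb of potassium nitrate, b = lb of ammonium nitrate (per 1000 ft²).
K₂O: 0.44·a + 0·b = 1.08
N: 0.13·a + 0.34·b = 2.6
Eliminate a: (row1) − 0.44/0.13·(row2) → -1.15077·b = -7.72, so b = 6.70856.
Back-substitute: a = (1.08 − 0·6.70856) / 0.44 = 2.45455.

2.455 lb potassium nitrate, 6.709 lb ammonium nitrate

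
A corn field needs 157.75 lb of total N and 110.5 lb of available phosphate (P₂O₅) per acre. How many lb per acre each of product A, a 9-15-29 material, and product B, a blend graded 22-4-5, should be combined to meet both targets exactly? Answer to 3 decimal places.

With a, b = lb per acre of product A and product B:
N: 0.09·a + 0.22·b = 157.75
P₂O₅: 0.15·a + 0.04·b = 110.5
Solving simultaneously: a = 612.2449, b = 466.5816.

612.245 lb product A, 466.582 lb product B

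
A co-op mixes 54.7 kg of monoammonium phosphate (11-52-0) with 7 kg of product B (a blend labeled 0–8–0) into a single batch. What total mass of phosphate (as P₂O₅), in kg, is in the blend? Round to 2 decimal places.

P₂O₅ mass = 52%×54.7 + 8%×7 = 29.004 kg.

29.00 kg P₂O₅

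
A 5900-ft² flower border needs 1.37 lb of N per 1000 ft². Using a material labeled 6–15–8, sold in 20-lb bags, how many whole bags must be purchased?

Product per 1000 ft² = 1.37 / 6% = 22.8333 lb.
Total product = 22.8333 × 5900 / 1000 = 134.717 lb.
Bags = ⌈134.717 / 20⌉ = 7.

7 bags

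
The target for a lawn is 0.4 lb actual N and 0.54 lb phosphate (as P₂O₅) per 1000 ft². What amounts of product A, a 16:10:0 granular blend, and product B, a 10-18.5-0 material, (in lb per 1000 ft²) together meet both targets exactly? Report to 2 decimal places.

With a, b = lb per 1000 ft² of product A and product B:
N: 0.16·a + 0.1·b = 0.4
P₂O₅: 0.1·a + 0.185·b = 0.54
Eliminate b: (row1) − 0.1/0.185·(row2) → 0.105946·a = 0.108108, so a = 1.02041.
Then b = (0.54 − 0.1·1.02041) / 0.185 = 2.36735.

1.02 lb product A, 2.37 lb product B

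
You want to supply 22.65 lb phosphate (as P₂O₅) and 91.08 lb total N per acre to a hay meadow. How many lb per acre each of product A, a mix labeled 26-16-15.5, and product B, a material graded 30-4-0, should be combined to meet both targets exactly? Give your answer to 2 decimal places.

83.82 lb product A, 230.95 lb product B

With a, b = lb per acre of product A and product B:
P₂O₅: 0.16·a + 0.04·b = 22.65
N: 0.26·a + 0.3·b = 91.08
Solving simultaneously: a = 83.8245, b = 230.952.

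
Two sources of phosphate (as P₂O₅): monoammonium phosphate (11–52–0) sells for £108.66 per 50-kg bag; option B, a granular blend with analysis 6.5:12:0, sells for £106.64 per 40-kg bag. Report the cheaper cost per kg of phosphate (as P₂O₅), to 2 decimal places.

monoammonium phosphate: P₂O₅ per bag = 50 × 52% = 26 kg; cost = 108.66 / 26 = £4.1792/kg P₂O₅.
option B: P₂O₅ per bag = 40 × 12% = 4.8 kg; cost = 106.64 / 4.8 = £22.2167/kg P₂O₅.
monoammonium phosphate is cheaper.

£4.18 per kg P₂O₅ (monoammonium phosphate)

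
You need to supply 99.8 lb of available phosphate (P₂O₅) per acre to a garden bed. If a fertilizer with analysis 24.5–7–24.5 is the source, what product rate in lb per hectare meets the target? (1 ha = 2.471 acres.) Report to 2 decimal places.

3522.94 lb of product per hectare

Product per acre = 99.8 / 7% = 1425.71 lb.
Convert to per hectare: 1425.71 × 2.471 = 3522.94 lb.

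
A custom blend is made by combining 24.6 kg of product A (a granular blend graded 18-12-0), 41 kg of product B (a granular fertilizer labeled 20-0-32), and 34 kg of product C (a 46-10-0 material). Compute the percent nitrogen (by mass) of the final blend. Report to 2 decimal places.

Total mass = 24.6 + 41 + 34 = 99.6 kg.
N mass = 18%×24.6 + 20%×41 + 46%×34 = 28.268 kg.
% N = 28.268 / 99.6 = 28.3815%.

28.38% N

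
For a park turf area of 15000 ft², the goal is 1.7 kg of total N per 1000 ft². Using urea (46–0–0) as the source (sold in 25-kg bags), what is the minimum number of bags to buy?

Product per 1000 ft² = 1.7 / 46% = 3.69565 kg.
Total product = 3.69565 × 15000 / 1000 = 55.4348 kg.
Bags = ⌈55.4348 / 25⌉ = 3.

3 bags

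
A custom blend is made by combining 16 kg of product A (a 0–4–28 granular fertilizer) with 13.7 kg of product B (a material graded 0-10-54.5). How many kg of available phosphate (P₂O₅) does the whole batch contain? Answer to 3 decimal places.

P₂O₅ mass = 4%×16 + 10%×13.7 = 2.01 kg.

2.010 kg P₂O₅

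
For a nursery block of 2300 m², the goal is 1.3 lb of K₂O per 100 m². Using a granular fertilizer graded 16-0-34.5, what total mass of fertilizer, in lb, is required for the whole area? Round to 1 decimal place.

Product per 100 m² = 1.3 / 34.5% = 3.76812 lb.
Total product = 3.76812 × 2300 / 100 = 86.6667 lb.

86.7 lb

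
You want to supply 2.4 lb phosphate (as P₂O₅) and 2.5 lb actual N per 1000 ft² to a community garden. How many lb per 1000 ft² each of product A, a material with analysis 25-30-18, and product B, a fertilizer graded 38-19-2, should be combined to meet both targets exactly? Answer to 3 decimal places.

With a, b = lb per 1000 ft² of product A and product B:
P₂O₅: 0.3·a + 0.19·b = 2.4
N: 0.25·a + 0.38·b = 2.5
Solving simultaneously: a = 6.57143, b = 2.25564.

6.571 lb product A, 2.256 lb product B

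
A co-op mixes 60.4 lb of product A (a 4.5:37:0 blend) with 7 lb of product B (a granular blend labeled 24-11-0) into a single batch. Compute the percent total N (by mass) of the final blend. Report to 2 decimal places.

6.53% N

Total mass = 60.4 + 7 = 67.4 lb.
N mass = 4.5%×60.4 + 24%×7 = 4.398 lb.
% N = 4.398 / 67.4 = 6.52522%.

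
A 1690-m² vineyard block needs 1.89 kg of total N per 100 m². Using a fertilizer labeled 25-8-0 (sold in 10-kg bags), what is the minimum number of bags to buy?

Product per 100 m² = 1.89 / 25% = 7.56 kg.
Total product = 7.56 × 1690 / 100 = 127.764 kg.
Bags = ⌈127.764 / 10⌉ = 13.

13 bags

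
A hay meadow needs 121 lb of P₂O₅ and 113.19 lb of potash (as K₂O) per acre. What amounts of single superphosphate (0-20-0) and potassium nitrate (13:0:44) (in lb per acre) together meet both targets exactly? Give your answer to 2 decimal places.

605.00 lb single superphosphate, 257.25 lb potassium nitrate

Let a = lb of single superphosphate, b = lb of potassium nitrate (per acre).
P₂O₅: 0.2·a + 0·b = 121
K₂O: 0·a + 0.44·b = 113.19
Solving simultaneously: a = 605, b = 257.25.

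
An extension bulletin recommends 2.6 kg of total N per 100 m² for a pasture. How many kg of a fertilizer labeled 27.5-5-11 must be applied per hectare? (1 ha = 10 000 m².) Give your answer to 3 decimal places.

945.455 kg of product per hectare

Product per 100 m² = 2.6 / 27.5% = 9.45455 kg.
Convert to per hectare: 9.45455 × 100 = 945.4545 kg.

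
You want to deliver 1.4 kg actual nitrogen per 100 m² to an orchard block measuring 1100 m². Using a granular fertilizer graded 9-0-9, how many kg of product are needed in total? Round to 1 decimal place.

Product per 100 m² = 1.4 / 9% = 15.5556 kg.
Total product = 15.5556 × 1100 / 100 = 171.111 kg.

171.1 kg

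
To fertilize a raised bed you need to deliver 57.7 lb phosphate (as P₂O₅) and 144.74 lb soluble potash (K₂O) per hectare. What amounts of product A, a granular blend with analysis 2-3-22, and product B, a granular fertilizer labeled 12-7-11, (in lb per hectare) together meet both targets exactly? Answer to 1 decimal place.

312.8 lb product A, 690.2 lb product B

Per-hectare balance (a = product A, b = product B):
P₂O₅: 0.03·a + 0.07·b = 57.7
K₂O: 0.22·a + 0.11·b = 144.74
Eliminate b: (row1) − 0.07/0.11·(row2) → -0.11·a = -34.4073, so a = 312.793.
Then b = (144.74 − 0.22·312.793) / 0.11 = 690.231.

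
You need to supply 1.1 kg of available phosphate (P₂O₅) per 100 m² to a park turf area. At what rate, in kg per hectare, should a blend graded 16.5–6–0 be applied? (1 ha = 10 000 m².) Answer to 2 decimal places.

1833.33 kg of product per hectare

Product per 100 m² = 1.1 / 6% = 18.3333 kg.
Convert to per hectare: 18.3333 × 100 = 1833.333 kg.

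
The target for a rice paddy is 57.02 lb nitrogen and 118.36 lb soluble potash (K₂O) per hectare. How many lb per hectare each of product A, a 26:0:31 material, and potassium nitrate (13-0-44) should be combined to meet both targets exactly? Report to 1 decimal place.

With a, b = lb per hectare of product A and potassium nitrate:
N: 0.26·a + 0.13·b = 57.02
K₂O: 0.31·a + 0.44·b = 118.36
Eliminate b: (row1) − 0.13/0.44·(row2) → 0.168409·a = 22.05, so a = 130.931.
Then b = (118.36 − 0.31·130.931) / 0.44 = 176.753.

130.9 lb product A, 176.8 lb potassium nitrate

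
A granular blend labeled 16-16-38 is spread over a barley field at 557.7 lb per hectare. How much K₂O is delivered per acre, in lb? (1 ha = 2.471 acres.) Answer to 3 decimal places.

85.765 lb K₂O per acre

K₂O per hectare = 557.7 × 38% = 211.926 lb.
Convert to per acre: 211.926 × 0.404694 = 85.7653 lb.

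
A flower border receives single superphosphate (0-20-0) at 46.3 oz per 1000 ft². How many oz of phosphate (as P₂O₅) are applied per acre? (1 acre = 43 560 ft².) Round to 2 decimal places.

403.37 oz P₂O₅ per acre

P₂O₅ per 1000 ft² = 46.3 × 20% = 9.26 oz.
Convert to per acre: 9.26 × 43.56 = 403.366 oz.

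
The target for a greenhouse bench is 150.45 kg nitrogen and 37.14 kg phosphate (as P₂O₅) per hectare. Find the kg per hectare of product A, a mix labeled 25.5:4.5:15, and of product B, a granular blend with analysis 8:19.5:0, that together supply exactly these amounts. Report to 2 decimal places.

Let a = kg of product A, b = kg of product B (per hectare).
N: 0.255·a + 0.08·b = 150.45
P₂O₅: 0.045·a + 0.195·b = 37.14
Solving simultaneously: a = 571.633, b = 58.5463.

571.63 kg product A, 58.55 kg product B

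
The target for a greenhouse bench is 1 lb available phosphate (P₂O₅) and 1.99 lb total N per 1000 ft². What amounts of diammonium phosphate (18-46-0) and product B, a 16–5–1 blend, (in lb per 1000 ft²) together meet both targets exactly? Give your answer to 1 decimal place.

0.9 lb diammonium phosphate, 11.4 lb product B

With a, b = lb per 1000 ft² of diammonium phosphate and product B:
P₂O₅: 0.46·a + 0.05·b = 1
N: 0.18·a + 0.16·b = 1.99
Eliminate b: (row1) − 0.05/0.16·(row2) → 0.40375·a = 0.378125, so a = 0.936533.
Then b = (1.99 − 0.18·0.936533) / 0.16 = 11.3839.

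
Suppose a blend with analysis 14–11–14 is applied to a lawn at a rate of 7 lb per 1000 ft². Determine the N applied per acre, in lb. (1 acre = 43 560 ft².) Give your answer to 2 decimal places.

42.69 lb N per acre

nitrogen per 1000 ft² = 7 × 14% = 0.98 lb.
Convert to per acre: 0.98 × 43.56 = 42.6888 lb.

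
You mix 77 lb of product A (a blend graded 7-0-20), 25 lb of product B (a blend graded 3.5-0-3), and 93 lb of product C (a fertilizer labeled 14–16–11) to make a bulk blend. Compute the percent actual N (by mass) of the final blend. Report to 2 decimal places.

Total mass = 77 + 25 + 93 = 195 lb.
N mass = 7%×77 + 3.5%×25 + 14%×93 = 19.285 lb.
% N = 19.285 / 195 = 9.88974%.

9.89% N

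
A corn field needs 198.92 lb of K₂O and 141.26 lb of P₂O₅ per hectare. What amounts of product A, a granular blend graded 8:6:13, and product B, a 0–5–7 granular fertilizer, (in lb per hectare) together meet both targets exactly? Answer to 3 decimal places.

25.130 lb product A, 2795.043 lb product B

Per-hectare balance (a = product A, b = product B):
K₂O: 0.13·a + 0.07·b = 198.92
P₂O₅: 0.06·a + 0.05·b = 141.26
Eliminate a: (row1) − 0.13/0.06·(row2) → -0.0383333·b = -107.143, so b = 2795.04348.
Back-substitute: a = (198.92 − 0.07·2795.04348) / 0.13 = 25.1304.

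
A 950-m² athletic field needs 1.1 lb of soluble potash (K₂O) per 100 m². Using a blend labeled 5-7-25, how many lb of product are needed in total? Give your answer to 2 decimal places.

41.80 lb

Product per 100 m² = 1.1 / 25% = 4.4 lb.
Total product = 4.4 × 950 / 100 = 41.8 lb.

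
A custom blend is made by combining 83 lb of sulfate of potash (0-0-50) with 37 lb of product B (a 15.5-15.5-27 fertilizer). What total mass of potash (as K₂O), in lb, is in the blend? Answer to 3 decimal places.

51.490 lb K₂O

K₂O mass = 50%×83 + 27%×37 = 51.49 lb.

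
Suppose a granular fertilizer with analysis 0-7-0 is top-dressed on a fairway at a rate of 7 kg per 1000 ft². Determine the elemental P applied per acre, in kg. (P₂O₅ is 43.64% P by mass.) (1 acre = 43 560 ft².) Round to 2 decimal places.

9.31 kg P per acre

P₂O₅ per 1000 ft² = 7 × 7% = 0.49 kg.
Elemental P = 0.49 × 0.4364 = 0.213836 kg per 1000 ft².
Convert to per acre: 0.213836 × 43.56 = 9.3147 kg.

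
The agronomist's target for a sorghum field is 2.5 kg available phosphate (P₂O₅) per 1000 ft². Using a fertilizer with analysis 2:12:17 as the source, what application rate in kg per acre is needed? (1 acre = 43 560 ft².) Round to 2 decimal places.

Product per 1000 ft² = 2.5 / 12% = 20.8333 kg.
Convert to per acre: 20.8333 × 43.56 = 907.5 kg.

907.50 kg of product per acre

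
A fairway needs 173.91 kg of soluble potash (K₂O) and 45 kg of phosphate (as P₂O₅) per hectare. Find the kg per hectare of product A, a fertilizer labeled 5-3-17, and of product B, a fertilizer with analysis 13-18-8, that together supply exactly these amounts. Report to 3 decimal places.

982.404 kg product A, 86.266 kg product B

With a, b = kg per hectare of product A and product B:
K₂O: 0.17·a + 0.08·b = 173.91
P₂O₅: 0.03·a + 0.18·b = 45
Eliminate b: (row1) − 0.08/0.18·(row2) → 0.156667·a = 153.91, so a = 982.4043.
Then b = (45 − 0.03·982.4043) / 0.18 = 86.26596.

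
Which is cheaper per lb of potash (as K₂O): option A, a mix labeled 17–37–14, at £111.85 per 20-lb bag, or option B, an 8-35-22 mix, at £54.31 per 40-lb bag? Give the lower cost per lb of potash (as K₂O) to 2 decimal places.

£6.17 per lb K₂O (option B)

option A: K₂O per bag = 20 × 14% = 2.8 lb; cost = 111.85 / 2.8 = £39.9464/lb K₂O.
option B: K₂O per bag = 40 × 22% = 8.8 lb; cost = 54.31 / 8.8 = £6.1716/lb K₂O.
option B is cheaper.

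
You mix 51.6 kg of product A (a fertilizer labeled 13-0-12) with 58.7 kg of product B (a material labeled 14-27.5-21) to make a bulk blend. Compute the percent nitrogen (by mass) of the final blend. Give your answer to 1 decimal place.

13.5% N

Total mass = 51.6 + 58.7 = 110.3 kg.
N mass = 13%×51.6 + 14%×58.7 = 14.926 kg.
% N = 14.926 / 110.3 = 13.5322%.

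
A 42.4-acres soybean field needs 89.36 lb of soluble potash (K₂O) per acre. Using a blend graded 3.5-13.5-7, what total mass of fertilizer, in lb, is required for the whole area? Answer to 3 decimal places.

54126.629 lb

Product per acre = 89.36 / 7% = 1276.57 lb.
Total product = 1276.57 × 42.4 = 54126.6286 lb.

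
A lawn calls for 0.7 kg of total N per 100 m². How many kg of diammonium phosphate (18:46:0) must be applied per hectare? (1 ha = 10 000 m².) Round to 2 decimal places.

388.89 kg of product per hectare

Product per 100 m² = 0.7 / 18% = 3.88889 kg.
Convert to per hectare: 3.88889 × 100 = 388.889 kg.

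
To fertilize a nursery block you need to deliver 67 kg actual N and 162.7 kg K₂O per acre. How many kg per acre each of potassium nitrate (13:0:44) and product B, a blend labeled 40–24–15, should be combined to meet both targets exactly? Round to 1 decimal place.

Per-acre balance (a = potassium nitrate, b = product B):
N: 0.13·a + 0.4·b = 67
K₂O: 0.44·a + 0.15·b = 162.7
From row1: a = (67 − 0.4·b) / 0.13.
Into row2: 0.44·(67 − 0.4·b)/0.13 + 0.15·b = 162.7 → b = 53.2204, a = 351.629.

351.6 kg potassium nitrate, 53.2 kg product B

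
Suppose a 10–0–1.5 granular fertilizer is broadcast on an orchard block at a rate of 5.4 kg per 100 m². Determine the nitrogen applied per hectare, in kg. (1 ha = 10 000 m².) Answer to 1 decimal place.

nitrogen per 100 m² = 5.4 × 10% = 0.54 kg.
Convert to per hectare: 0.54 × 100 = 54 kg.

54.0 kg N per hectare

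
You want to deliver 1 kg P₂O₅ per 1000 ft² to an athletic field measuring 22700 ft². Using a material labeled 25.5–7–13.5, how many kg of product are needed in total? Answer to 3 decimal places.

Product per 1000 ft² = 1 / 7% = 14.2857 kg.
Total product = 14.2857 × 22700 / 1000 = 324.2857 kg.

324.286 kg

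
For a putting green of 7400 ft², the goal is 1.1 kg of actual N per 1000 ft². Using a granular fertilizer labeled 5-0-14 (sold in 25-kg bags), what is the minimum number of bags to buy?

7 bags

Product per 1000 ft² = 1.1 / 5% = 22 kg.
Total product = 22 × 7400 / 1000 = 162.8 kg.
Bags = ⌈162.8 / 25⌉ = 7.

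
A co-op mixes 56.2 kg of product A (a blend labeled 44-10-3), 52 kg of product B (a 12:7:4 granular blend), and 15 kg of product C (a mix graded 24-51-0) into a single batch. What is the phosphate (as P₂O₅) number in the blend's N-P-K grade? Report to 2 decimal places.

13.73% P₂O₅

Total mass = 56.2 + 52 + 15 = 123.2 kg.
P₂O₅ mass = 10%×56.2 + 7%×52 + 51%×15 = 16.91 kg.
% P₂O₅ = 16.91 / 123.2 = 13.7256%.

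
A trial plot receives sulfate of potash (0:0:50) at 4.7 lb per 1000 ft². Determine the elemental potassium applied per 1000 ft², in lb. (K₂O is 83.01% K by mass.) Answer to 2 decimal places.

1.95 lb K per thousand sq ft

K₂O per 1000 ft² = 4.7 × 50% = 2.35 lb.
Elemental K = 2.35 × 0.8301 = 1.95073 lb per 1000 ft².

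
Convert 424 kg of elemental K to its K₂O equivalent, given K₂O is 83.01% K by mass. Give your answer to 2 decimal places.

510.78 kg K₂O

K₂O = 424 / 0.8301 = 510.782 kg.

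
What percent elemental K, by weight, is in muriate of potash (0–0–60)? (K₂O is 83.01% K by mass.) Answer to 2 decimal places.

49.81% K

%K = 60 × 0.8301 = 49.806%.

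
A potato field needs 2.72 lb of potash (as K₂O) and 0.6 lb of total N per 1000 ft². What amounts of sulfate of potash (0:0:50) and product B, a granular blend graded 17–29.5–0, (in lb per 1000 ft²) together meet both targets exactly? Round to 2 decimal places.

Per-1000 ft² balance (a = sulfate of potash, b = product B):
K₂O: 0.5·a + 0·b = 2.72
N: 0·a + 0.17·b = 0.6
Solving simultaneously: a = 5.44, b = 3.52941.

5.44 lb sulfate of potash, 3.53 lb product B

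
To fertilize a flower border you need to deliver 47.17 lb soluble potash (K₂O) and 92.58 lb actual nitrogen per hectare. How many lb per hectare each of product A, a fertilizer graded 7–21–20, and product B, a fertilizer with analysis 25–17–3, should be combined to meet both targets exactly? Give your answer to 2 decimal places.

188.21 lb product A, 317.62 lb product B

Let a = lb of product A, b = lb of product B (per hectare).
K₂O: 0.2·a + 0.03·b = 47.17
N: 0.07·a + 0.25·b = 92.58
From row1: a = (47.17 − 0.03·b) / 0.2.
Into row2: 0.07·(47.17 − 0.03·b)/0.2 + 0.25·b = 92.58 → b = 317.622, a = 188.207.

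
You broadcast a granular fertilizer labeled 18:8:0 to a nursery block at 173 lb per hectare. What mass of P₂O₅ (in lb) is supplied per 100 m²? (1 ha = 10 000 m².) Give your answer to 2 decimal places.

0.14 lb P₂O₅ per hundred sq m

P₂O₅ per hectare = 173 × 8% = 13.84 lb.
Convert to per 100 m²: 13.84 × 0.01 = 0.1384 lb.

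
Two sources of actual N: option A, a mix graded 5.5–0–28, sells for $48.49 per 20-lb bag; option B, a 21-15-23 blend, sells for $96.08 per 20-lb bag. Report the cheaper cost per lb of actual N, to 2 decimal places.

$22.88 per lb N (option B)

option A: N per bag = 20 × 5.5% = 1.1 lb; cost = 48.49 / 1.1 = $44.0818/lb N.
option B: N per bag = 20 × 21% = 4.2 lb; cost = 96.08 / 4.2 = $22.8762/lb N.
option B is cheaper.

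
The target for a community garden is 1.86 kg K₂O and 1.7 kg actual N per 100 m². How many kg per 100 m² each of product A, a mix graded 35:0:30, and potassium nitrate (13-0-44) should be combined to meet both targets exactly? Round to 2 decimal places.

Let a = kg of product A, b = kg of potassium nitrate (per 100 m²).
K₂O: 0.3·a + 0.44·b = 1.86
N: 0.35·a + 0.13·b = 1.7
Eliminate b: (row1) − 0.44/0.13·(row2) → -0.884615·a = -3.89385, so a = 4.40174.
Then b = (1.7 − 0.35·4.40174) / 0.13 = 1.22609.

4.40 kg product A, 1.23 kg potassium nitrate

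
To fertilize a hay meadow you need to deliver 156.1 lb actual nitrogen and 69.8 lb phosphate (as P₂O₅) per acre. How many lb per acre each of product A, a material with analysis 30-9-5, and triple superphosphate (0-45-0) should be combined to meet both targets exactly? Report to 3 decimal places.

520.333 lb product A, 51.044 lb triple superphosphate

Let a = lb of product A, b = lb of triple superphosphate (per acre).
N: 0.3·a + 0·b = 156.1
P₂O₅: 0.09·a + 0.45·b = 69.8
Eliminate a: (row1) − 0.3/0.09·(row2) → -1.5·b = -76.5667, so b = 51.0444.
Back-substitute: a = (156.1 − 0·51.0444) / 0.3 = 520.3333.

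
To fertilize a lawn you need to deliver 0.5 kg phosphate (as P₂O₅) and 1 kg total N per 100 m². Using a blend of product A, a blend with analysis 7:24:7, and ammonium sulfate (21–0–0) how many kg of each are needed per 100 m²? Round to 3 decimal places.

2.083 kg product A, 4.067 kg ammonium sulfate

Let a = kg of product A, b = kg of ammonium sulfate (per 100 m²).
P₂O₅: 0.24·a + 0·b = 0.5
N: 0.07·a + 0.21·b = 1
Eliminate a: (row1) − 0.24/0.07·(row2) → -0.72·b = -2.92857, so b = 4.06746.
Back-substitute: a = (0.5 − 0·4.06746) / 0.24 = 2.08333.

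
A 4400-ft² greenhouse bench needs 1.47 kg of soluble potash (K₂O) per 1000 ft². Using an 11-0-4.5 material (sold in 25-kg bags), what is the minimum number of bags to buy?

Product per 1000 ft² = 1.47 / 4.5% = 32.6667 kg.
Total product = 32.6667 × 4400 / 1000 = 143.733 kg.
Bags = ⌈143.733 / 25⌉ = 6.

6 bags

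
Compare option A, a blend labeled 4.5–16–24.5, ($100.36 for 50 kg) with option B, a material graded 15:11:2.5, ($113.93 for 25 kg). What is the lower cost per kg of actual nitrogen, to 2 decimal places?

$30.38 per kg N (option B)

option A: N per bag = 50 × 4.5% = 2.25 kg; cost = 100.36 / 2.25 = $44.6044/kg N.
option B: N per bag = 25 × 15% = 3.75 kg; cost = 113.93 / 3.75 = $30.3813/kg N.
option B is cheaper.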